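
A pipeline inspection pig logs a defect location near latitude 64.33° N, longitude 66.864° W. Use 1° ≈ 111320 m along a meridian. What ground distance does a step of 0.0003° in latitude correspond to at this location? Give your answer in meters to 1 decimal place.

0.0003° × 111320 m/° = 33.396 m.

33.4 meters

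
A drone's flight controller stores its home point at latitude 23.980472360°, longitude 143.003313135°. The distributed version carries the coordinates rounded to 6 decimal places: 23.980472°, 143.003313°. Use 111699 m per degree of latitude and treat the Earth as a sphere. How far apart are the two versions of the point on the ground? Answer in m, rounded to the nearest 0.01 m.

0.04 m

Δlat = 23.980472360 − 23.980472 = +0.000000360°; Δlon = 143.003313135 − 143.003313 = +0.000000135°.
North–south shift: 0.000000360 × 111699 = 0.0402116 m.
E–W at 23.9805°: 0.000000135° × 111699 × cos 23.9805° = 0.000000135 × 111699 × 0.9137 ≈ 0.0137778 m.
Hypotenuse of the two orthogonal shifts: √(0.0402116² + 0.0137778²) = 0.0425065 m.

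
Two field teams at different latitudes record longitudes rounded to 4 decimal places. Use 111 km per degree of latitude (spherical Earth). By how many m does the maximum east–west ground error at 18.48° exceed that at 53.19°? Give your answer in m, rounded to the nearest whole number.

Rounding to 4 decimal places leaves the longitude within ±5e-05° of the true value.
At 18.48°: 5e-05° × 111000 × cos 18.48° = 5e-05 × 111000 × 0.9484 ≈ 5.2638 m.
At 53.19°: 5e-05° × 111000 × cos 53.19° = 5e-05 × 111000 × 0.5992 ≈ 3.3254 m.
So the lower-latitude error exceeds the higher by 5.2638 − 3.3254 = 1.9385 m.

2 m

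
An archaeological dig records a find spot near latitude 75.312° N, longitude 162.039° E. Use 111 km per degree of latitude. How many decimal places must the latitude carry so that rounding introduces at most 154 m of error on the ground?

One degree of latitude covers 111000 m.
Rounding to N decimal places gives at most 0.5 × 10⁻ᴺ degrees of error, i.e. 0.5 × 10⁻ᴺ × 111000 m.
Need 0.5 × 111000 × 10⁻ᴺ ≤ 154 → 10⁻ᴺ ≤ 2.775e-03, so N ≥ 2.56.
So 3 decimal places suffice (55.5 m); 2 would allow up to 555 m.

3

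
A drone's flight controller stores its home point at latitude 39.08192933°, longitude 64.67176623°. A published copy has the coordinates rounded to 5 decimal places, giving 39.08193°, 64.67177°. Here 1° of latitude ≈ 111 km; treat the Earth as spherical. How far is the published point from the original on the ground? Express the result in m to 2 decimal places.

0.33 m

Δlat = 39.08192933 − 39.08193 = -0.00000067°; Δlon = 64.67176623 − 64.67177 = -0.00000377°.
North–south shift: -0.00000067 × 111000 = -0.07437 m.
East–west at this latitude: -0.00000377° × 111000 × cos 39.0819° ≈ -0.00000377 × 86163.2 = -0.324835 m.
Distance: √(0.07437² + 0.324835²) ≈ 0.33324 m.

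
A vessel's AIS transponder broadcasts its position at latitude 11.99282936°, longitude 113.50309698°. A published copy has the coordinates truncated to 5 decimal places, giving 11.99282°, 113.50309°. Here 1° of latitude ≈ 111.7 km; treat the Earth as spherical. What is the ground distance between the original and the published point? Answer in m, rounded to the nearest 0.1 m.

1.3 m

Δlat = 11.99282936 − 11.99282 = +0.00000936°; Δlon = 113.50309698 − 113.50309 = +0.00000698°.
North–south shift: 0.00000936 × 111700 = 1.04551 m.
E–W at 11.9928°: 0.00000698° × 111700 × cos 11.9928° = 0.00000698 × 111700 × 0.9782 ≈ 0.762649 m.
Hypotenuse of the two orthogonal shifts: √(1.04551² + 0.762649²) = 1.29411 m.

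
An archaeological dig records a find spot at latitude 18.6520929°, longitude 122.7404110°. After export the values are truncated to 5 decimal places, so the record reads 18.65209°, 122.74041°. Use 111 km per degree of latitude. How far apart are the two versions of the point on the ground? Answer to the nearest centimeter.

34 centimeters

Δlat = 18.6520929 − 18.65209 = +0.0000029°; Δlon = 122.7404110 − 122.74041 = +0.0000010°.
N–S: 0.0000029° × 111000 m/° = 0.3219 m.
East–west at this latitude: 0.0000010° × 111000 × cos 18.6521° ≈ 0.0000010 × 105170 = 0.10517 m.
Combined displacement = (0.3219² + 0.10517²)^½ ≈ 0.338645 m.
That is 0.338645 m = 33.864 cm.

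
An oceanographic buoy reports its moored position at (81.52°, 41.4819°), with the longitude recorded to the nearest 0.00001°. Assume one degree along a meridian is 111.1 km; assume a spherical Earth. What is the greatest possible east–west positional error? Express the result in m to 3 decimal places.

0.082 m

Rounding to 5 decimal places leaves the longitude within ±5e-06° of the true value.
At latitude 81.52° a degree of longitude spans 111100 m × cos 81.52° = 111100 × 0.1475 ≈ 16383.3 m.
Maximum E–W displacement: 5e-06 × 16383.3 = 0.0819163 m.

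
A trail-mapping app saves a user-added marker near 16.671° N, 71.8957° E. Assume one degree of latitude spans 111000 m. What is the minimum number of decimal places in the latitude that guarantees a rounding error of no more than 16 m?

One degree of latitude covers 111000 m.
With N decimal places the half-ulp bound is 0.5·10⁻ᴺ°, or 0.5·10⁻ᴺ × 111000 m on the ground.
Need 0.5 × 111000 × 10⁻ᴺ ≤ 16 → 10⁻ᴺ ≤ 2.883e-04, so N ≥ 3.54.
N = 3 would give 55.5 m (too coarse); N = 4 gives 5.55 m ≤ 16 m.

4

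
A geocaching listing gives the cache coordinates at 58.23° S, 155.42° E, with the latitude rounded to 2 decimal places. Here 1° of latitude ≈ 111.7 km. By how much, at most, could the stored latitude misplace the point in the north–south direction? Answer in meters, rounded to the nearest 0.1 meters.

558.5 meters

Rounding to 2 decimal places leaves the latitude within ±0.005° of the true value.
So the N–S error is at most 0.005 × 111700 = 558.5 m.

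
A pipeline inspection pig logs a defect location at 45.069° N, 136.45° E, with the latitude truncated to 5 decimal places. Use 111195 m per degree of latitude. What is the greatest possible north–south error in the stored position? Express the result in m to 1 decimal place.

1.1 m

Truncating at 5 decimal places can drop up to a full unit in the last place, so the latitude may be off by as much as 1e-05°.
Along the meridian that is 1e-05° × 111195 m/° = 1.11195 m.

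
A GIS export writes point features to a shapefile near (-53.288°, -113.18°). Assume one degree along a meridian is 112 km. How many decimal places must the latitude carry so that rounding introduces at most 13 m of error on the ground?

4 decimal places

One degree of latitude covers 112000 m.
With N decimal places the half-ulp bound is 0.5·10⁻ᴺ°, or 0.5·10⁻ᴺ × 112000 m on the ground.
Setting 56000 × 10⁻ᴺ ≤ 13 gives 10ᴺ ≥ 4308, i.e. N ≥ 3.63.
So 4 decimal places suffice (5.6 m); 3 would allow up to 56 m.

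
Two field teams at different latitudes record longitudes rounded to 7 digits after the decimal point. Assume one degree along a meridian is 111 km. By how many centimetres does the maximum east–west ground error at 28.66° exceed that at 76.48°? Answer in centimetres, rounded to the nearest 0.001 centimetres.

Rounding to 7 decimal places leaves the longitude within ±5e-08° of the true value.
At 28.66°: 5e-08° × 111000 × cos 28.66° = 5e-08 × 111000 × 0.8775 ≈ 0.00487 m.
Error at 76.48° = 5e-08° × 111000 × cos 76.48° ≈ 0.00555 × 0.2338 = 0.0012975 m.
Difference: 0.00487 − 0.0012975 = 0.0035725 m.
That is 0.00357252 m = 0.35725 cm.

0.357 centimetres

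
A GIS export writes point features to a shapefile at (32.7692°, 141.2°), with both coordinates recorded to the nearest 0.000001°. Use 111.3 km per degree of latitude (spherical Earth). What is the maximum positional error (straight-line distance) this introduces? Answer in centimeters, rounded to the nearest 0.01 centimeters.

Rounding to 6 decimal places leaves each coordinate within ±5e-07° of the true value.
North–south component: 5e-07° × 111300 = 0.05565 m.
Longitude error → 5e-07 × 111300 × cos 32.7692° = 5e-07 × 111300 × 0.8409 ≈ 0.0467937 m.
The two errors are perpendicular, so the maximum displacement is √(0.05565² + 0.0467937²) ≈ 0.0727088 m.
That is 0.0727088 m = 7.2709 cm.

7.27 centimeters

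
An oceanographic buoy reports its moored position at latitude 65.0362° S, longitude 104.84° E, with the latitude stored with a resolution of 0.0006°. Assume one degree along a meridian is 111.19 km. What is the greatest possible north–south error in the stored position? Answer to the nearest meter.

With a 0.0006° grid the true value lies within half a step, ±0.0006°/2 = ±0.0003°, of the stored one.
So the N–S error is at most 0.0003 × 111190 = 33.357 m.

33 meters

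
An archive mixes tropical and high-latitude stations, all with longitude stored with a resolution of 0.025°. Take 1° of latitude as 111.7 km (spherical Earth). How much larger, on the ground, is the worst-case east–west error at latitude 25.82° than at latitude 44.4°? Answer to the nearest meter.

259 meters

With a 0.025° grid the true value lies within half a step, ±0.025°/2 = ±0.0125°, of the stored one.
Error at 25.82° = 0.0125° × 111700 × cos 25.82° ≈ 1396.2 × 0.9002 = 1256.9 m.
Error at 44.4° = 0.0125° × 111700 × cos 44.4° ≈ 1396.2 × 0.7145 = 997.58 m.
Difference: 1256.9 − 997.58 = 259.28 m.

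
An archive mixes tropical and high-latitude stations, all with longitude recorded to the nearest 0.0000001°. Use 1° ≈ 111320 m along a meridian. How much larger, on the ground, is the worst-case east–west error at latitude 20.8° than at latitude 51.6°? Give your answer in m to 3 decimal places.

0.002 m

Rounding to 7 decimal places leaves the longitude within ±5e-08° of the true value.
At 20.8°: 5e-08° × 111320 × cos 20.8° = 5e-08 × 111320 × 0.9348 ≈ 0.0052032 m.
Error at 51.6° = 5e-08° × 111320 × cos 51.6° ≈ 0.005566 × 0.6211 = 0.0034573 m.
Difference: 0.0052032 − 0.0034573 = 0.0017459 m.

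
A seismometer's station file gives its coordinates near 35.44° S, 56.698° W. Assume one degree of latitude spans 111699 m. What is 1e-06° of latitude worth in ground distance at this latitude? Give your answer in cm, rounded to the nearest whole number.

11 cm

1e-06° × 111699 m/° = 0.111699 m.
That is 0.111699 m = 11.17 cm.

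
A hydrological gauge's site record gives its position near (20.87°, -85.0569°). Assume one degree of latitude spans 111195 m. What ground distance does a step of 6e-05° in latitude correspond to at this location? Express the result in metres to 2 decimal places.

6e-05° × 111195 m/° = 6.6717 m.

6.67 metres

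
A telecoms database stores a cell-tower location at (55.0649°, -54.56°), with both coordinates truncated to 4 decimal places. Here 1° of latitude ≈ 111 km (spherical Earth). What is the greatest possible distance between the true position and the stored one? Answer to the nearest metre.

13 metres

Truncating at 4 decimal places can drop up to a full unit in the last place, so each coordinate may be off by as much as 0.0001°.
N–S: 0.0001° × 111000 m/° = 11.1 m.
East–west component at 55.0649°: 0.0001° × 111000 × cos 55.0649° ≈ 0.0001 × 63564 ≈ 6.3564 m.
Combining orthogonally: (11.1² + 6.3564²)^½ ≈ 12.7912 m.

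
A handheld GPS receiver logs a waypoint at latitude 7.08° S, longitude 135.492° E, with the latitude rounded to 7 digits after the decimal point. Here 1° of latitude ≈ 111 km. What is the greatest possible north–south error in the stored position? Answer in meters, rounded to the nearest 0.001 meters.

Rounding to 7 decimal places leaves the latitude within ±5e-08° of the true value.
So the N–S error is at most 5e-08 × 111000 = 0.00555 m.

0.006 meters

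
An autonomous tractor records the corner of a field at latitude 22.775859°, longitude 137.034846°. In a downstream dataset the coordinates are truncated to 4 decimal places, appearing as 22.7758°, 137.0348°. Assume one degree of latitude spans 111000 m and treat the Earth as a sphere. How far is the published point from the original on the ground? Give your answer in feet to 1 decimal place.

The latitude changed by +0.000059° and the longitude by +0.000046°.
North–south shift: 0.000059 × 111000 = 6.549 m.
E–W at 22.7758°: 0.000046° × 111000 × cos 22.7758° = 0.000046 × 111000 × 0.9220 ≈ 4.70787 m.
Hypotenuse of the two orthogonal shifts: √(6.549² + 4.70787²) = 8.06557 m.
In feet: 8.06557 m ÷ 0.3048 ≈ 26.462 ft.

26.5 feet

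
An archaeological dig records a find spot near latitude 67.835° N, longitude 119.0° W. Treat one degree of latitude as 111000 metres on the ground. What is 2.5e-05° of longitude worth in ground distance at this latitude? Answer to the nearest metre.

At 67.835° a degree of longitude is 111000 × cos 67.835° ≈ 41877.5 m, so 2.5e-05° corresponds to 1.04694 m.

1 metres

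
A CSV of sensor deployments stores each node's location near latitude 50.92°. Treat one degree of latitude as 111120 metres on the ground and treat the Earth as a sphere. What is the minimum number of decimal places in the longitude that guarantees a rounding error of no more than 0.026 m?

7

At 50.92° one degree of longitude covers 111120 × cos 50.92° ≈ 111120 × 0.6304 ≈ 70050.6 m.
With N decimal places the half-ulp bound is 0.5·10⁻ᴺ°, or 0.5·10⁻ᴺ × 70050.6 m on the ground.
Need 0.5 × 70050.6 × 10⁻ᴺ ≤ 0.026 → 10⁻ᴺ ≤ 7.423e-07, so N ≥ 6.13.
At 6 places the error can reach 0.035 m, but 7 places keeps it to 0.0035 m.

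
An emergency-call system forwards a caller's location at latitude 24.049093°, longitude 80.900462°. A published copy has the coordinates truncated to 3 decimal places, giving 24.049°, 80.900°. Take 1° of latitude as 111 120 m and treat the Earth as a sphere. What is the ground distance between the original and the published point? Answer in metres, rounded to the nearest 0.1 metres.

48.0 metres

Δlat = 24.049093 − 24.049 = +0.000093°; Δlon = 80.900462 − 80.900 = +0.000462°.
N–S: 0.000093° × 111120 m/° = 10.3342 m.
E–W at 24.049°: 0.000462° × 111120 × cos 24.049° = 0.000462 × 111120 × 0.9132 ≈ 46.8812 m.
Hypotenuse of the two orthogonal shifts: √(10.3342² + 46.8812²) = 48.0067 m.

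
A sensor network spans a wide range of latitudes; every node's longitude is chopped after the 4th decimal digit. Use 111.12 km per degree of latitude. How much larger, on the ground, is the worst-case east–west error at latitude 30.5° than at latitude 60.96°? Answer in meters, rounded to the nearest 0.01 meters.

Truncating at 4 decimal places can drop up to a full unit in the last place, so the longitude may be off by as much as 0.0001°.
At 30.5°: 0.0001° × 111120 × cos 30.5° = 0.0001 × 111120 × 0.8616 ≈ 9.5744 m.
Error at 60.96° = 0.0001° × 111120 × cos 60.96° ≈ 11.112 × 0.4854 = 5.394 m.
Difference: 9.5744 − 5.394 = 4.1804 m.

4.18 meters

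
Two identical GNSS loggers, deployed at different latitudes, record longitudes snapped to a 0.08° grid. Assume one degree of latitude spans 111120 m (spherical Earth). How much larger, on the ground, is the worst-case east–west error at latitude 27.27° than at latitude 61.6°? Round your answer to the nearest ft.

6026 ft

With a 0.08° grid the true value lies within half a step, ±0.08°/2 = ±0.04°, of the stored one.
Error at 27.27° = 0.04° × 111120 × cos 27.27° ≈ 4444.8 × 0.8889 = 3950.8 m.
Error at 61.6° = 0.04° × 111120 × cos 61.6° ≈ 4444.8 × 0.4756 = 2114.1 m.
So the lower-latitude error exceeds the higher by 3950.8 − 2114.1 = 1836.7 m.
Converting: 1836.74 m × 3.2808 ft/m ≈ 6026 ft.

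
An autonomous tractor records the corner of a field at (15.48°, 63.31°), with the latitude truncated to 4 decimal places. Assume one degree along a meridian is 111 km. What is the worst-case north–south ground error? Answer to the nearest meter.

Truncating at 4 decimal places can drop up to a full unit in the last place, so the latitude may be off by as much as 0.0001°.
North–south distance: 0.0001° × 111000 m/° = 11.1 m.

11 meters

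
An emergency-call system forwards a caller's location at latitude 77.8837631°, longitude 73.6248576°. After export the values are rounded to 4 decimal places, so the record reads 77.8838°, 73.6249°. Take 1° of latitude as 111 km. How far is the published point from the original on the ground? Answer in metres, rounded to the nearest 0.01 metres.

4.21 metres

The latitude changed by -0.0000369° and the longitude by -0.0000424°.
N–S: -0.0000369° × 111000 m/° = -4.0959 m.
E–W at 77.8838°: -0.0000424° × 111000 × cos 77.8838° = -0.0000424 × 111000 × 0.2099 ≈ -0.98785 m.
Distance: √(4.0959² + 0.98785²) ≈ 4.21334 m.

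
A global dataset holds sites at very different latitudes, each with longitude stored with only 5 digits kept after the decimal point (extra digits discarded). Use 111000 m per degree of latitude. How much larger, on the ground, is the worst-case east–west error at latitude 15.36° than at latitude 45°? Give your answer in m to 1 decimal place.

0.3 m

Truncating at 5 decimal places can drop up to a full unit in the last place, so the longitude may be off by as much as 1e-05°.
Error at 15.36° = 1e-05° × 111000 × cos 15.36° ≈ 1.11 × 0.9643 = 1.0704 m.
At 45°: 1e-05° × 111000 × cos 45° = 1e-05 × 111000 × 0.7071 ≈ 0.78489 m.
So the lower-latitude error exceeds the higher by 1.0704 − 0.78489 = 0.28546 m.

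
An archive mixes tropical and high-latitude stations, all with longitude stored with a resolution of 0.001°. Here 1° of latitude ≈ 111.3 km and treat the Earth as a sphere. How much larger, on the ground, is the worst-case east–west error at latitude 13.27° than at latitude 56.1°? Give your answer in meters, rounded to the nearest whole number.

23 meters

With a 0.001° grid the true value lies within half a step, ±0.001°/2 = ±0.0005°, of the stored one.
Error at 13.27° = 0.0005° × 111300 × cos 13.27° ≈ 55.65 × 0.9733 = 54.164 m.
Error at 56.1° = 0.0005° × 111300 × cos 56.1° ≈ 55.65 × 0.5577 = 31.039 m.
Difference: 54.164 − 31.039 = 23.126 m.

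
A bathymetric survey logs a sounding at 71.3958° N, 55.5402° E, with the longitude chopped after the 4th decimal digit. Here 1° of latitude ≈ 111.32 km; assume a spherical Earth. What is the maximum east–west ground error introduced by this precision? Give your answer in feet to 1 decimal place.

Truncating at 4 decimal places can drop up to a full unit in the last place, so the longitude may be off by as much as 0.0001°.
One degree of longitude at 71.3958° is 111320 × cos 71.3958° ≈ 111320 × 0.3190 = 35514.3 m.
East–west error: 0.0001° × 35514.3 m/° ≈ 3.55143 m.
In feet: 3.55143 m ÷ 0.3048 ≈ 11.652 ft.

11.7 feet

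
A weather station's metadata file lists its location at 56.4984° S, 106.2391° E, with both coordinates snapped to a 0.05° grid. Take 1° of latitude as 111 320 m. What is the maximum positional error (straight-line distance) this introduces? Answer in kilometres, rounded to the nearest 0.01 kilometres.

With a 0.05° grid the true value lies within half a step, ±0.05°/2 = ±0.025°, of the stored one.
Latitude error → 0.025 × 111320 = 2783 m along the meridian.
E–W at 56.4984°: 0.025° × 111320 × cos 56.4984° = 0.025 × 111320 × 0.5520 ≈ 1536.11 m.
Combining orthogonally: (2783² + 1536.11²)^½ ≈ 3178.79 m.
That is 3178.79 m = 3.1788 km.

3.18 kilometres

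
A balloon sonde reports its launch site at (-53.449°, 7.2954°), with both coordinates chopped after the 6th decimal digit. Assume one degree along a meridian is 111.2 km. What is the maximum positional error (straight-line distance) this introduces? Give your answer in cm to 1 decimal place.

Truncating at 6 decimal places can drop up to a full unit in the last place, so each coordinate may be off by as much as 1e-06°.
Latitude error → 1e-06 × 111200 = 0.1112 m along the meridian.
E–W at 53.449°: 1e-06° × 111200 × cos 53.449° = 1e-06 × 111200 × 0.5955 ≈ 0.0662238 m.
Worst case both components are at the extreme and orthogonal: √(0.1112² + 0.0662238²) ≈ 0.129426 m.
That is 0.129426 m = 12.943 cm.

12.9 cm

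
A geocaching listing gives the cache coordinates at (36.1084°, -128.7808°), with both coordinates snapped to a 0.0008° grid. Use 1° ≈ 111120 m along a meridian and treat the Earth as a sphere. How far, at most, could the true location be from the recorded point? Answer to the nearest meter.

With a 0.0008° grid the true value lies within half a step, ±0.0008°/2 = ±0.0004°, of the stored one.
N–S: 0.0004° × 111120 m/° = 44.448 m.
East–west component at 36.1084°: 0.0004° × 111120 × cos 36.1084° ≈ 0.0004 × 89774.2 ≈ 35.9097 m.
Combining orthogonally: (44.448² + 35.9097²)^½ ≈ 57.1413 m.

57 meters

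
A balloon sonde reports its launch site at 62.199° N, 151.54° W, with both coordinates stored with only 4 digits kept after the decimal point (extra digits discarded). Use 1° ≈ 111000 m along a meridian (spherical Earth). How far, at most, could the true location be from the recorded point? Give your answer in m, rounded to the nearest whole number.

12 m

Truncating at 4 decimal places can drop up to a full unit in the last place, so each coordinate may be off by as much as 0.0001°.
Latitude error → 0.0001 × 111000 = 11.1 m along the meridian.
East–west component at 62.199°: 0.0001° × 111000 × cos 62.199° ≈ 0.0001 × 51770.6 ≈ 5.17706 m.
The two errors are perpendicular, so the maximum displacement is √(11.1² + 5.17706²) ≈ 12.2479 m.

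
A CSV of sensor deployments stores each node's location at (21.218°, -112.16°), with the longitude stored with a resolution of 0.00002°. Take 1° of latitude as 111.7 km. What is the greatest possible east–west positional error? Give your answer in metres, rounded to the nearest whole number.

With a 0.00002° grid the true value lies within half a step, ±0.00002°/2 = ±1e-05°, of the stored one.
Parallels shrink by cos φ, so at 21.218° a degree of longitude is 111700 × 0.9322 ≈ 104128 m.
So at most 1e-05° × 104128 ≈ 1.04128 m east–west.

1 metres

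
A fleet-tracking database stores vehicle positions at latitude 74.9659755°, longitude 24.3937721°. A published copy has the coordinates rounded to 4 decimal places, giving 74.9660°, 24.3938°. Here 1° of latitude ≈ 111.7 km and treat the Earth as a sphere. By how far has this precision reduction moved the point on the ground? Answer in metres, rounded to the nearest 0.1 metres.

2.9 metres

The latitude changed by -0.0000245° and the longitude by -0.0000279°.
N–S: -0.0000245° × 111700 m/° = -2.73665 m.
East–west at this latitude: -0.0000279° × 111700 × cos 74.966° ≈ -0.0000279 × 28974.1 = -0.808378 m.
Combined displacement = (2.73665² + 0.808378²)^½ ≈ 2.85355 m.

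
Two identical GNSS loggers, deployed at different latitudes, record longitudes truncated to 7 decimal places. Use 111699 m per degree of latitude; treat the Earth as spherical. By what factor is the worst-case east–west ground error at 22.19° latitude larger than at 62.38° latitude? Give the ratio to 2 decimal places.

Truncating at 7 decimal places can drop up to a full unit in the last place, so the longitude may be off by as much as 1e-07°.
At 22.19°: 1e-07° × 111699 × cos 22.19° = 1e-07 × 111699 × 0.9259 ≈ 0.010343 m.
Error at 62.38° = 1e-07° × 111699 × cos 62.38° ≈ 0.01117 × 0.4636 = 0.0051784 m.
The ratio reduces to cos 22.19° / cos 62.38° = 0.9259/0.4636 ≈ 1.9973.

2.00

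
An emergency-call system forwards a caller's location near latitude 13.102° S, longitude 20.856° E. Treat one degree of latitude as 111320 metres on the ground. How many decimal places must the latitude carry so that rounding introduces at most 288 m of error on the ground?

3

One degree of latitude covers 111320 m.
N decimal places → at most half a unit in the last place, 0.5 × 10⁻ᴺ° = 111320/2 × 10⁻ᴺ m.
Setting 55660 × 10⁻ᴺ ≤ 288 gives 10ᴺ ≥ 193.3, i.e. N ≥ 2.29.
So 3 decimal places suffice (55.7 m); 2 would allow up to 557 m.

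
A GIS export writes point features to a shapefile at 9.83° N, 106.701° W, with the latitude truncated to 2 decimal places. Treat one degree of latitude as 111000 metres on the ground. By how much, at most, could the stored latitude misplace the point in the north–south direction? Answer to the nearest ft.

3642 ft

Truncating at 2 decimal places can drop up to a full unit in the last place, so the latitude may be off by as much as 0.01°.
Along the meridian that is 0.01° × 111000 m/° = 1110 m.
Converting: 1110 m × 3.2808 ft/m ≈ 3641.7 ft.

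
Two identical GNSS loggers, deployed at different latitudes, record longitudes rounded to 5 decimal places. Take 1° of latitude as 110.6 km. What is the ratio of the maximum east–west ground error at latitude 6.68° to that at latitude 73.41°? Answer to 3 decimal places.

3.479

Rounding to 5 decimal places leaves the longitude within ±5e-06° of the true value.
Error at 6.68° = 5e-06° × 110600 × cos 6.68° ≈ 0.553 × 0.9932 = 0.54925 m.
Error at 73.41° = 5e-06° × 110600 × cos 73.41° ≈ 0.553 × 0.2855 = 0.15789 m.
The ratio reduces to cos 6.68° / cos 73.41° = 0.9932/0.2855 ≈ 3.4786.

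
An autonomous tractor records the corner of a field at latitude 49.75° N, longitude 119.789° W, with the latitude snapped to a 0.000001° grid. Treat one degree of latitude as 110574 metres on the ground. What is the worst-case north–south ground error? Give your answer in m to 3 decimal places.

With a 0.000001° grid the true value lies within half a step, ±0.000001°/2 = ±5e-07°, of the stored one.
Along the meridian that is 5e-07° × 110574 m/° = 0.055287 m.

0.055 m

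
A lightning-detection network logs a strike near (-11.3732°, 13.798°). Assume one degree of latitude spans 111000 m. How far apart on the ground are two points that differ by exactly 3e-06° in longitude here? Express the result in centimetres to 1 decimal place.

32.6 centimetres

At 11.3732° a degree of longitude is 111000 × cos 11.3732° ≈ 108820 m, so 3e-06° corresponds to 0.326461 m.
That is 0.326461 m = 32.646 cm.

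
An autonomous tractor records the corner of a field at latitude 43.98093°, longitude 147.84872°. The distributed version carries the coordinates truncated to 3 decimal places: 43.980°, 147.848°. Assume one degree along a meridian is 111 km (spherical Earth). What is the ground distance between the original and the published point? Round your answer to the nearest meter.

118 meters

The latitude changed by +0.00093° and the longitude by +0.00072°.
North–south shift: 0.00093 × 111000 = 103.23 m.
E–W at 43.98°: 0.00072° × 111000 × cos 43.98° = 0.00072 × 111000 × 0.7196 ≈ 57.509 m.
Hypotenuse of the two orthogonal shifts: √(103.23² + 57.509²) = 118.168 m.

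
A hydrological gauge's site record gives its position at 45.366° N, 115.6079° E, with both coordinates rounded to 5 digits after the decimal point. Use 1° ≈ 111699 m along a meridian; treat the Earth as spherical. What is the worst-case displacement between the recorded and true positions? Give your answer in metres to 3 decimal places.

0.683 metres

Rounding to 5 decimal places leaves each coordinate within ±5e-06° of the true value.
N–S: 5e-06° × 111699 m/° = 0.558495 m.
E–W at 45.366°: 5e-06° × 111699 × cos 45.366° = 5e-06 × 111699 × 0.7026 ≈ 0.392385 m.
The two errors are perpendicular, so the maximum displacement is √(0.558495² + 0.392385²) ≈ 0.682556 m.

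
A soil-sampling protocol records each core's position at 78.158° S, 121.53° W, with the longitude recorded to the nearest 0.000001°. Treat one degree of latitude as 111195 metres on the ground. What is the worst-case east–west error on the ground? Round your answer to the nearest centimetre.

1 centimetres

Rounding to 6 decimal places leaves the longitude within ±5e-07° of the true value.
Parallels shrink by cos φ, so at 78.158° a degree of longitude is 111195 × 0.2052 ≈ 22818.7 m.
Maximum E–W displacement: 5e-07 × 22818.7 = 0.0114094 m.
That is 0.0114094 m = 1.1409 cm.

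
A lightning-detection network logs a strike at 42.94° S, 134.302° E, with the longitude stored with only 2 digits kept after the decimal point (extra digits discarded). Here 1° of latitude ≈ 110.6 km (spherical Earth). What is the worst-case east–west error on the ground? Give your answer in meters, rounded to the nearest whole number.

810 meters

Truncating at 2 decimal places can drop up to a full unit in the last place, so the longitude may be off by as much as 0.01°.
Parallels shrink by cos φ, so at 42.94° a degree of longitude is 110600 × 0.7321 ≈ 80966.7 m.
So at most 0.01° × 80966.7 ≈ 809.667 m east–west.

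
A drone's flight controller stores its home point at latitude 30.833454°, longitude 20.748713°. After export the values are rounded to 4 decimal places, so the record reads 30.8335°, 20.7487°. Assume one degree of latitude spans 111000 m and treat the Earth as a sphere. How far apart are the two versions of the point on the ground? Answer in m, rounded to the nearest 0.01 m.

The latitude changed by -0.000046° and the longitude by +0.000013°.
N–S: -0.000046° × 111000 m/° = -5.106 m.
E–W at 30.8335°: 0.000013° × 111000 × cos 30.8335° = 0.000013 × 111000 × 0.8587 ≈ 1.23905 m.
Hypotenuse of the two orthogonal shifts: √(5.106² + 1.23905²) = 5.25419 m.

5.25 m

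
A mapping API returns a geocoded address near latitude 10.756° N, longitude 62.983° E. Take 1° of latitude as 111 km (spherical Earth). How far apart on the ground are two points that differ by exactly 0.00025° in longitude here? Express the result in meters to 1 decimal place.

At 10.756° a degree of longitude is 111000 × cos 10.756° ≈ 109050 m, so 0.00025° corresponds to 27.2625 m.

27.3 meters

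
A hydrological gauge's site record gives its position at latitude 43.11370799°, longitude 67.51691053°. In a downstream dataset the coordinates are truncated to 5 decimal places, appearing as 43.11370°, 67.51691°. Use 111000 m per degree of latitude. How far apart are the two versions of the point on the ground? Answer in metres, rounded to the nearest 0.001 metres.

The latitude changed by +0.00000799° and the longitude by +0.00000053°.
N–S: 0.00000799° × 111000 m/° = 0.88689 m.
E–W at 43.1137°: 0.00000053° × 111000 × cos 43.1137° = 0.00000053 × 111000 × 0.7300 ≈ 0.0429458 m.
Hypotenuse of the two orthogonal shifts: √(0.88689² + 0.0429458²) = 0.887929 m.

0.888 metres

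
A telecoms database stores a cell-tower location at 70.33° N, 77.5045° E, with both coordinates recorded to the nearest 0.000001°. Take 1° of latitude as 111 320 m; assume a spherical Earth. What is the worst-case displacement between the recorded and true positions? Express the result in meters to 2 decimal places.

0.06 meters

Rounding to 6 decimal places leaves each coordinate within ±5e-07° of the true value.
North–south component: 5e-07° × 111320 = 0.05566 m.
East–west component at 70.33°: 5e-07° × 111320 × cos 70.33° ≈ 5e-07 × 37470.6 ≈ 0.0187353 m.
Combining orthogonally: (0.05566² + 0.0187353²)^½ ≈ 0.0587286 m.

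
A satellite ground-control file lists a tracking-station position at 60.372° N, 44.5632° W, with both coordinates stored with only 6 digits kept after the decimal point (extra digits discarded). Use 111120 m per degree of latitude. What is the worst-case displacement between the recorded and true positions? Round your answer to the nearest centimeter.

Truncating at 6 decimal places can drop up to a full unit in the last place, so each coordinate may be off by as much as 1e-06°.
Latitude error → 1e-06 × 111120 = 0.11112 m along the meridian.
E–W at 60.372°: 1e-06° × 111120 × cos 60.372° = 1e-06 × 111120 × 0.4944 ≈ 0.054934 m.
The two errors are perpendicular, so the maximum displacement is √(0.11112² + 0.054934²) ≈ 0.123957 m.
That is 0.123957 m = 12.396 cm.

12 centimeters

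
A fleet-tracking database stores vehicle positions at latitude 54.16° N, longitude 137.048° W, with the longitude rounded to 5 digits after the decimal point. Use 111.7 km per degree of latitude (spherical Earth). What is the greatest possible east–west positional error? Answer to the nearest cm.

Rounding to 5 decimal places leaves the longitude within ±5e-06° of the true value.
At latitude 54.16° a degree of longitude spans 111700 m × cos 54.16° = 111700 × 0.5855 ≈ 65403 m.
East–west error: 5e-06° × 65403 m/° ≈ 0.327015 m.
That is 0.327015 m = 32.702 cm.

33 cm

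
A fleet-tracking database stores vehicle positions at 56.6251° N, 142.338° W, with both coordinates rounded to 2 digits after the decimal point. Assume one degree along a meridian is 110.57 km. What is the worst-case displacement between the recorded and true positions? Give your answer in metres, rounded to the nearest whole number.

Rounding to 2 decimal places leaves each coordinate within ±0.005° of the true value.
North–south component: 0.005° × 110570 = 552.85 m.
E–W at 56.6251°: 0.005° × 110570 × cos 56.6251° = 0.005 × 110570 × 0.5501 ≈ 304.131 m.
Worst case both components are at the extreme and orthogonal: √(552.85² + 304.131²) ≈ 630.982 m.

631 metres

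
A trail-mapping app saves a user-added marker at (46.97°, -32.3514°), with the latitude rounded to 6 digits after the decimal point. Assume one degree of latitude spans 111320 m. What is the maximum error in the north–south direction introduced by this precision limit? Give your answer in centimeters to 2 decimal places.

Rounding to 6 decimal places leaves the latitude within ±5e-07° of the true value.
Along the meridian that is 5e-07° × 111320 m/° = 0.05566 m.
That is 0.05566 m = 5.566 cm.

5.57 centimeters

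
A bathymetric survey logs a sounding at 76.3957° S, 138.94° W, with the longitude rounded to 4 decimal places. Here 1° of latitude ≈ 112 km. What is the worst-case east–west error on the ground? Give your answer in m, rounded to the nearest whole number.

Rounding to 4 decimal places leaves the longitude within ±5e-05° of the true value.
At latitude 76.3957° a degree of longitude spans 112000 m × cos 76.3957° = 112000 × 0.2352 ≈ 26344.1 m.
Maximum E–W displacement: 5e-05 × 26344.1 = 1.3172 m.

1 m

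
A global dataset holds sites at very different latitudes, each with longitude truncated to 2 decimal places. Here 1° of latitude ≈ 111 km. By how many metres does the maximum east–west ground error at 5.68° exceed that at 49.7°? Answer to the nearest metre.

Truncating at 2 decimal places can drop up to a full unit in the last place, so the longitude may be off by as much as 0.01°.
Error at 5.68° = 0.01° × 111000 × cos 5.68° ≈ 1110 × 0.9951 = 1104.6 m.
At 49.7°: 0.01° × 111000 × cos 49.7° = 0.01 × 111000 × 0.6468 ≈ 717.94 m.
So the lower-latitude error exceeds the higher by 1104.6 − 717.94 = 386.61 m.

387 metres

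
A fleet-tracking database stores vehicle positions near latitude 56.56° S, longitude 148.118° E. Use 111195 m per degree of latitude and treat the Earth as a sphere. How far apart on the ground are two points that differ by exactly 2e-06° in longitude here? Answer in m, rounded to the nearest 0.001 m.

0.123 m

2e-06° of longitude at 56.56° is 2e-06 × 111195 × cos 56.56° ≈ 2e-06 × 61275.5 = 0.122551 m.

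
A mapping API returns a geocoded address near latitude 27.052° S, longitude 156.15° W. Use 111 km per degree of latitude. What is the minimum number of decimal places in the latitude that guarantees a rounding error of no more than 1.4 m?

5

One degree of latitude covers 111000 m.
N decimal places → at most half a unit in the last place, 0.5 × 10⁻ᴺ° = 111000/2 × 10⁻ᴺ m.
Setting 55500 × 10⁻ᴺ ≤ 1.4 gives 10ᴺ ≥ 3.964e+04, i.e. N ≥ 4.60.
At 4 places the error can reach 5.55 m, but 5 places keeps it to 0.555 m.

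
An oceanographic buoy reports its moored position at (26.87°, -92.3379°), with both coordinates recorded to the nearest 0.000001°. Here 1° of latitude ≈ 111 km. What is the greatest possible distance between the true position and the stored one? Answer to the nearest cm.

Rounding to 6 decimal places leaves each coordinate within ±5e-07° of the true value.
N–S: 5e-07° × 111000 m/° = 0.0555 m.
E–W at 26.87°: 5e-07° × 111000 × cos 26.87° = 5e-07 × 111000 × 0.8920 ≈ 0.0495079 m.
The two errors are perpendicular, so the maximum displacement is √(0.0555² + 0.0495079²) ≈ 0.0743726 m.
That is 0.0743726 m = 7.4373 cm.

7 cm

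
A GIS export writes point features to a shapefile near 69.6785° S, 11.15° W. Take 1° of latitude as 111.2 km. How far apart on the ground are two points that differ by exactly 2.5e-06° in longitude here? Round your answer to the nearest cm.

10 cm

2.5e-06° of longitude at 69.6785° is 2.5e-06 × 111200 × cos 69.6785° ≈ 2.5e-06 × 38618.4 = 0.0965459 m.
That is 0.0965459 m = 9.6546 cm.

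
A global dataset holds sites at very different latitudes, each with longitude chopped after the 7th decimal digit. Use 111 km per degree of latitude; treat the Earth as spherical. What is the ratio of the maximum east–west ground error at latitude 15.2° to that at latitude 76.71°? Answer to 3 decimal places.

Truncating at 7 decimal places can drop up to a full unit in the last place, so the longitude may be off by as much as 1e-07°.
At 15.2°: 1e-07° × 111000 × cos 15.2° = 1e-07 × 111000 × 0.9650 ≈ 0.010712 m.
Error at 76.71° = 1e-07° × 111000 × cos 76.71° ≈ 0.0111 × 0.2299 = 0.0025517 m.
Ratio: 0.010712 / 0.0025517 = cos 15.2° / cos 76.71° ≈ 4.1979.

4.198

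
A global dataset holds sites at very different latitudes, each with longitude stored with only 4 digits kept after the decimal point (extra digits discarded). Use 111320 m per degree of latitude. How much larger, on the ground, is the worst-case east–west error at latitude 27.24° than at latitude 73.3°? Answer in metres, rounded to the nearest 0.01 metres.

6.70 metres

Truncating at 4 decimal places can drop up to a full unit in the last place, so the longitude may be off by as much as 0.0001°.
At 27.24°: 0.0001° × 111320 × cos 27.24° = 0.0001 × 111320 × 0.8891 ≈ 9.8974 m.
Error at 73.3° = 0.0001° × 111320 × cos 73.3° ≈ 11.132 × 0.2874 = 3.1989 m.
So the lower-latitude error exceeds the higher by 9.8974 − 3.1989 = 6.6985 m.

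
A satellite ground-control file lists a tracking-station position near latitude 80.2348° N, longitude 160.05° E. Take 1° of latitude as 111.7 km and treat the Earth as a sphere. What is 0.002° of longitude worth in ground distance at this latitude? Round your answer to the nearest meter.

38 meters

One degree of longitude here spans 111700 × cos 80.2348° = 111700 × 0.1696 ≈ 18945.5 m; 0.002° of that is 37.8911 m.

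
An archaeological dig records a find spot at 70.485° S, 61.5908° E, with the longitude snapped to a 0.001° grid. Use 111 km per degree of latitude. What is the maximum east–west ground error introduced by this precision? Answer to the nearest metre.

With a 0.001° grid the true value lies within half a step, ±0.001°/2 = ±0.0005°, of the stored one.
One degree of longitude at 70.485° is 111000 × cos 70.485° ≈ 111000 × 0.3341 = 37080 m.
Maximum E–W displacement: 0.0005 × 37080 = 18.54 m.

19 metres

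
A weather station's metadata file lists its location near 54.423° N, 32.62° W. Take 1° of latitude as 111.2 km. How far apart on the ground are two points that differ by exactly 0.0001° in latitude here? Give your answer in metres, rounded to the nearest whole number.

Along a meridian 0.0001° is 0.0001 × 111200 = 11.12 m.

11 metres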